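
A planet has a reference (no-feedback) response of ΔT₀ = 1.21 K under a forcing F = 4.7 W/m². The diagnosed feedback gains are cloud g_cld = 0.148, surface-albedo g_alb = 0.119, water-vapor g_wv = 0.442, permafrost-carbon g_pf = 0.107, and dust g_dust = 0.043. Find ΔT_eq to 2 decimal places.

Total gain g = 0.148 + 0.119 + 0.442 + 0.107 + 0.043 = 0.859.
Amplification A = 1/(1 − 0.859) = 7.092.
ΔT = 1.21 × 7.092 = 8.58 K.

8.58 K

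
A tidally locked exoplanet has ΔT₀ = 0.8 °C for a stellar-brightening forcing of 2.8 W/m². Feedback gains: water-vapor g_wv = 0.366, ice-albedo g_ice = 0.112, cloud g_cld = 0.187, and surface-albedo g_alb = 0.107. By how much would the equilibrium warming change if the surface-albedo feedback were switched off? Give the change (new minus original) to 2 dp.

-1.12 °C

Original: g = 0.772, ΔT = 0.8/(1−0.772) = 3.5088 °C.
Without surface-albedo: g' = 0.665, ΔT' = 0.8/(1−0.665) = 2.3881 °C.
Change = 2.3881 − 3.5088 = -1.12 °C.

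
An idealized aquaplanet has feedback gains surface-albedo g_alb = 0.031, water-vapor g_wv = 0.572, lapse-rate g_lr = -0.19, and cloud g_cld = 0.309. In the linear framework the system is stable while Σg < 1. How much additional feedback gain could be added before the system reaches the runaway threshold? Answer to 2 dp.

Current total gain = 0.031 + 0.572 − 0.19 + 0.309 = 0.722.
Margin to runaway = 1 − 0.722 = 0.28.

0.28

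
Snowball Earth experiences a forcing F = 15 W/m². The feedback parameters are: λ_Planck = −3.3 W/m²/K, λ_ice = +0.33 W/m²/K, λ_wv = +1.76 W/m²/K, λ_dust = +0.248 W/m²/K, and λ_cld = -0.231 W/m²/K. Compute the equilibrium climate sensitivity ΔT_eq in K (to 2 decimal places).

Net feedback parameter λ = (−3.3) + (+0.33) + (+1.76) + (+0.248) + (-0.231) = -1.193 W/m²/K.
ΔT = −F/λ = −15/(-1.193) = 12.57 K.

12.57 K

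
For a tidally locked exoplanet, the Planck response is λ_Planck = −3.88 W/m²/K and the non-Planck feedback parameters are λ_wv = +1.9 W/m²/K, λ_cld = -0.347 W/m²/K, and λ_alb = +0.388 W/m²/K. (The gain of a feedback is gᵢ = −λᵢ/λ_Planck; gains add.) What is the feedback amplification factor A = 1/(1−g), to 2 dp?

2.00

Convert to gains: g_wv = 1.9/3.88 = 0.4897; g_cld = -0.347/3.88 = -0.08943; g_alb = 0.388/3.88 = 0.1.
Total gain g = 0.50027.
A = 1/(1 − 0.50027) = 2.00.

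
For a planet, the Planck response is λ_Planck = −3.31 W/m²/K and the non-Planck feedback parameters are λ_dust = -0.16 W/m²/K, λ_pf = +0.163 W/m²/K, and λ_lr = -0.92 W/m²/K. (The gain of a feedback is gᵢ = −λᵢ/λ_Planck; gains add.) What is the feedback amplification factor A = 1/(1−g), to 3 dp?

Convert to gains: g_dust = -0.16/3.31 = -0.04834; g_pf = 0.163/3.31 = 0.04924; g_lr = -0.92/3.31 = -0.2779.
Total gain g = -0.277.
A = 1/(1 + 0.277) = 0.783.

0.783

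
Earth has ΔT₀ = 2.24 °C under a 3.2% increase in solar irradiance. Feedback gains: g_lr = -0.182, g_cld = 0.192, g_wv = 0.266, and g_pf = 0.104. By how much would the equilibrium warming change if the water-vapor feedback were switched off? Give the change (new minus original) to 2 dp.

-1.08 °C

Original: g = 0.38, ΔT = 2.24/(1−0.38) = 3.6129 °C.
Without water-vapor: g' = 0.114, ΔT' = 2.24/(1−0.114) = 2.5282 °C.
Change = 2.5282 − 3.6129 = -1.08 °C.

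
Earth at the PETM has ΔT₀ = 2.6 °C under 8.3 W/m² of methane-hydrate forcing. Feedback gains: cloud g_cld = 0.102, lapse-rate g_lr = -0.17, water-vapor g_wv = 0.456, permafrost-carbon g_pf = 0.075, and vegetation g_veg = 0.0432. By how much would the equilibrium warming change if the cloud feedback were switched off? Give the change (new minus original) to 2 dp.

Original: g = 0.5062, ΔT = 2.6/(1−0.5062) = 5.2653 °C.
Without cloud: g' = 0.4042, ΔT' = 2.6/(1−0.4042) = 4.3639 °C.
Change = 4.3639 − 5.2653 = -0.90 °C.

-0.90 °C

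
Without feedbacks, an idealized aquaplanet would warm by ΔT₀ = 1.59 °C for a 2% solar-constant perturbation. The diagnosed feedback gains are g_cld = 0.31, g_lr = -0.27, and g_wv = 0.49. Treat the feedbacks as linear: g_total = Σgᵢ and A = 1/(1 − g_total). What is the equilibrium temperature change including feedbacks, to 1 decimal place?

Total gain g = 0.31 − 0.27 + 0.49 = 0.53.
Amplification A = 1/(1 − 0.53) = 2.128.
ΔT = 1.59 × 2.128 = 3.4 °C.

3.4 °C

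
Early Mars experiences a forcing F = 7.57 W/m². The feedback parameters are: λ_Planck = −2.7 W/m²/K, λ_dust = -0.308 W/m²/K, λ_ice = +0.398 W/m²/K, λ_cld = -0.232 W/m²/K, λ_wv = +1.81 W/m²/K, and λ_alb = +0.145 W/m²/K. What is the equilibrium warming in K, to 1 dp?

8.5 K

Net feedback parameter λ = (−2.7) + (-0.308) + (+0.398) + (-0.232) + (+1.81) + (+0.145) = -0.887 W/m²/K.
ΔT = −F/λ = −7.57/(-0.887) = 8.5 K.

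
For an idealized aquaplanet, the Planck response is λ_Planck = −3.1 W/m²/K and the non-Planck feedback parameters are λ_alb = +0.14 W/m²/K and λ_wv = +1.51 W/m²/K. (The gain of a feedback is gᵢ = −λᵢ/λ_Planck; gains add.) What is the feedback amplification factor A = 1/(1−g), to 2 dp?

Convert to gains: g_alb = 0.14/3.1 = 0.04516; g_wv = 1.51/3.1 = 0.4871.
Total gain g = 0.53226.
A = 1/(1 − 0.53226) = 2.14.

2.14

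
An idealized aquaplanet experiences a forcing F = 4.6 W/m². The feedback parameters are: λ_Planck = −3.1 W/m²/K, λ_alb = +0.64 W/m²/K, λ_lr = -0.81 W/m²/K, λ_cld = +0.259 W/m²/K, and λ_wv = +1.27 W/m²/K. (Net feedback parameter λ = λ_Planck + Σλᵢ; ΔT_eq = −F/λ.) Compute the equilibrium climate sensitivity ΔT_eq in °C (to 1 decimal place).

Net feedback parameter λ = (−3.1) + (+0.64) + (-0.81) + (+0.259) + (+1.27) = -1.741 W/m²/K.
ΔT = −F/λ = −4.6/(-1.741) = 2.6 °C.

2.6 °C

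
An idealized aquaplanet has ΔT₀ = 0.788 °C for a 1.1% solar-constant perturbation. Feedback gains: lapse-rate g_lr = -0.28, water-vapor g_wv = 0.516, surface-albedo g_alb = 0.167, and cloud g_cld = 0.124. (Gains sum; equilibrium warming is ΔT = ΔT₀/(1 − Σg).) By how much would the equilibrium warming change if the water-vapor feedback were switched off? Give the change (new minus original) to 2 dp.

Original: g = 0.527, ΔT = 0.788/(1−0.527) = 1.6660 °C.
Without water-vapor: g' = 0.011, ΔT' = 0.788/(1−0.011) = 0.7968 °C.
Change = 0.7968 − 1.6660 = -0.87 °C.

-0.87 °C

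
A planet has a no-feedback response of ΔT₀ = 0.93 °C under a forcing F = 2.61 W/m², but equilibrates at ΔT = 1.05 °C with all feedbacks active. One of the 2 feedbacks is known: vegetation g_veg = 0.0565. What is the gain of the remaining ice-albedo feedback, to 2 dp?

Amplification A = ΔT/ΔT₀ = 1.05/0.93 = 1.129.
Total gain g = 1 − 1/A = 1 − 1/1.129 = 0.1143.
The known gain is 0.0565.
g_ice = 0.1143 − 0.0565 = 0.06.

0.06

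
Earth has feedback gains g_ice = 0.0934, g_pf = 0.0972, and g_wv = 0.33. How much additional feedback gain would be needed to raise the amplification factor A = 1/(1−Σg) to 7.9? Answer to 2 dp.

0.35

Current total gain = 0.5206.
Target gain for A = 7.9: g* = 1 − 1/7.9 = 0.8734.
Additional gain needed = 0.8734 − 0.5206 = 0.35.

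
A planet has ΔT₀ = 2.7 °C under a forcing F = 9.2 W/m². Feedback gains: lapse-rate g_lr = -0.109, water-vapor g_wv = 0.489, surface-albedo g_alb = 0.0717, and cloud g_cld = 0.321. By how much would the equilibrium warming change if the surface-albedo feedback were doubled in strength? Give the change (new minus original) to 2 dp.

Original: g = 0.7727, ΔT = 2.7/(1−0.7727) = 11.8786 °C.
With doubled surface-albedo: g' = 0.8444, ΔT' = 2.7/(1−0.8444) = 17.3522 °C.
Change = 17.3522 − 11.8786 = 5.47 °C.

5.47 °C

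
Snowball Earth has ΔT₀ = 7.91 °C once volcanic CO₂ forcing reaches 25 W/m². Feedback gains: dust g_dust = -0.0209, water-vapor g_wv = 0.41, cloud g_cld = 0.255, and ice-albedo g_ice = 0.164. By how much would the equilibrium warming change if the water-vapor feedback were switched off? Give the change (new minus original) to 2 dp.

-28.08 °C

Original: g = 0.8081, ΔT = 7.91/(1−0.8081) = 41.2194 °C.
Without water-vapor: g' = 0.3981, ΔT' = 7.91/(1−0.3981) = 13.1417 °C.
Change = 13.1417 − 41.2194 = -28.08 °C.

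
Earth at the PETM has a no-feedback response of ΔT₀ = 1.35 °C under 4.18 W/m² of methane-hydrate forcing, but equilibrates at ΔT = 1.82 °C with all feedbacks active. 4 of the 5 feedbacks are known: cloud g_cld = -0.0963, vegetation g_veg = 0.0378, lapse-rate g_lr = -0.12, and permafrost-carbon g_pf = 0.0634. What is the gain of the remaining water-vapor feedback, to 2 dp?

0.37

Amplification A = ΔT/ΔT₀ = 1.82/1.35 = 1.348.
Total gain g = 1 − 1/A = 1 − 1/1.348 = 0.2582.
Known gains sum to -0.0963 + 0.0378 − 0.12 + 0.0634 = -0.1151.
g_wv = 0.2582 + 0.1151 = 0.37.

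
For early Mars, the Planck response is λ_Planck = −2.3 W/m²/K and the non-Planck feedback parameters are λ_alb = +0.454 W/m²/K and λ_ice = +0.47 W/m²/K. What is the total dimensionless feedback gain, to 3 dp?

0.402

Convert to gains: g_alb = 0.454/2.3 = 0.1974; g_ice = 0.47/2.3 = 0.2043.
Total gain g = 0.4017.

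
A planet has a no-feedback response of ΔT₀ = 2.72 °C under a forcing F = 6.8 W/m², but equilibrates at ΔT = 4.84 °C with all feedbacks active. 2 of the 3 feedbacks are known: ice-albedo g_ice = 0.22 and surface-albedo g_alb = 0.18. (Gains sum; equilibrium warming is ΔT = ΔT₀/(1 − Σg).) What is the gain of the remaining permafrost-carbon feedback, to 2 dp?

0.04

Amplification A = ΔT/ΔT₀ = 4.84/2.72 = 1.779.
Total gain g = 1 − 1/A = 1 − 1/1.779 = 0.4379.
Known gains sum to 0.22 + 0.18 = 0.4.
g_pf = 0.4379 − 0.4 = 0.04.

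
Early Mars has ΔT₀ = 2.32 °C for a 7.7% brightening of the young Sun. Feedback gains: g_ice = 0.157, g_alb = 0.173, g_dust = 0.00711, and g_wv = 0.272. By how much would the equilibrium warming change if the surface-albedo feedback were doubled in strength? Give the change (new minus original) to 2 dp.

4.71 °C

Original: g = 0.60911, ΔT = 2.32/(1−0.60911) = 5.9352 °C.
With doubled surface-albedo: g' = 0.78211, ΔT' = 2.32/(1−0.78211) = 10.6476 °C.
Change = 10.6476 − 5.9352 = 4.71 °C.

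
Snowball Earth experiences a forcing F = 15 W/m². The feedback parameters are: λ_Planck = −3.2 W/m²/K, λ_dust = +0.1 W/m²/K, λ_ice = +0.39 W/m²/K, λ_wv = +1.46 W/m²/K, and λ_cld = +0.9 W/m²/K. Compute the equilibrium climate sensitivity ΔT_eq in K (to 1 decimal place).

Net feedback parameter λ = (−3.2) + (+0.1) + (+0.39) + (+1.46) + (+0.9) = -0.35 W/m²/K.
ΔT = −F/λ = −15/(-0.35) = 42.9 K.

42.9 K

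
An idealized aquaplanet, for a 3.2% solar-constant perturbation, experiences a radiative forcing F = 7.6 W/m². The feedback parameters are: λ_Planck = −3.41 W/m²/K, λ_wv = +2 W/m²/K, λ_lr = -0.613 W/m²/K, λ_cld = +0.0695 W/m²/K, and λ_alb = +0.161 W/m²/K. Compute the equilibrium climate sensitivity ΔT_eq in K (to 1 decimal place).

4.2 K

Net feedback parameter λ = (−3.41) + (+2) + (-0.613) + (+0.0695) + (+0.161) = -1.7925 W/m²/K.
ΔT = −F/λ = −7.6/(-1.7925) = 4.2 K.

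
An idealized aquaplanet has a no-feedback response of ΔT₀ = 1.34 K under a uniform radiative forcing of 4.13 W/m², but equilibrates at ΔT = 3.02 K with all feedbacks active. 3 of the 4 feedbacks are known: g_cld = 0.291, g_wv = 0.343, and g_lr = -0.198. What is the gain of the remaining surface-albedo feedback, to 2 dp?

Amplification A = ΔT/ΔT₀ = 3.02/1.34 = 2.254.
Total gain g = 1 − 1/A = 1 − 1/2.254 = 0.5563.
Known gains sum to 0.291 + 0.343 − 0.198 = 0.436.
g_alb = 0.5563 − 0.436 = 0.12.

0.12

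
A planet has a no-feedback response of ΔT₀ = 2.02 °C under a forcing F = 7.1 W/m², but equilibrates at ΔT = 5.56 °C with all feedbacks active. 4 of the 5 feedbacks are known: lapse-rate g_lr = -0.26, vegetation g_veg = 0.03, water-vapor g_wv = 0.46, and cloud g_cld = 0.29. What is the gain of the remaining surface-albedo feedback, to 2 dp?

0.12

Amplification A = ΔT/ΔT₀ = 5.56/2.02 = 2.752.
Total gain g = 1 − 1/A = 1 − 1/2.752 = 0.6366.
Known gains sum to -0.26 + 0.03 + 0.46 + 0.29 = 0.52.
g_alb = 0.6366 − 0.52 = 0.12.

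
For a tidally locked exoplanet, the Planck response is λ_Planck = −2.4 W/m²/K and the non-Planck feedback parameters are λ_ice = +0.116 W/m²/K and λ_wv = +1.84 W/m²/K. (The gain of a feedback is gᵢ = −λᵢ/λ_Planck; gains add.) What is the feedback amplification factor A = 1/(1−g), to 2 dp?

Convert to gains: g_ice = 0.116/2.4 = 0.04833; g_wv = 1.84/2.4 = 0.7667.
Total gain g = 0.81503.
A = 1/(1 − 0.81503) = 5.41.

5.41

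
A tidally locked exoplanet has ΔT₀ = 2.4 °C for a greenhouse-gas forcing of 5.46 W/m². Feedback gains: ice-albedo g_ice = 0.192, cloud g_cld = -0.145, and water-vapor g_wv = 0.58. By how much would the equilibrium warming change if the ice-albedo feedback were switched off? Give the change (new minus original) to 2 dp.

Original: g = 0.627, ΔT = 2.4/(1−0.627) = 6.4343 °C.
Without ice-albedo: g' = 0.435, ΔT' = 2.4/(1−0.435) = 4.2478 °C.
Change = 4.2478 − 6.4343 = -2.19 °C.

-2.19 °C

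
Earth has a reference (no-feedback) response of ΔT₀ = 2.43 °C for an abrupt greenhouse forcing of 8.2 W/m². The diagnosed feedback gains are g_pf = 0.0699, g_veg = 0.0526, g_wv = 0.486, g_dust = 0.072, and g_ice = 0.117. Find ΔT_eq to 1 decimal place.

Total gain g = 0.0699 + 0.0526 + 0.486 + 0.072 + 0.117 = 0.7975.
Amplification A = 1/(1 − 0.7975) = 4.938.
ΔT = 2.43 × 4.938 = 12.0 °C.

12.0 °C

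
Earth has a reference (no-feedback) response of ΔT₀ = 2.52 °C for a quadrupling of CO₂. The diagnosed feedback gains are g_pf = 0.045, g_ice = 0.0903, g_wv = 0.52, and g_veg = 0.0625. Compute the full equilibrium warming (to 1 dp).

8.9 °C

Total gain g = 0.045 + 0.0903 + 0.52 + 0.0625 = 0.7178.
Amplification A = 1/(1 − 0.7178) = 3.544.
ΔT = 2.52 × 3.544 = 8.9 °C.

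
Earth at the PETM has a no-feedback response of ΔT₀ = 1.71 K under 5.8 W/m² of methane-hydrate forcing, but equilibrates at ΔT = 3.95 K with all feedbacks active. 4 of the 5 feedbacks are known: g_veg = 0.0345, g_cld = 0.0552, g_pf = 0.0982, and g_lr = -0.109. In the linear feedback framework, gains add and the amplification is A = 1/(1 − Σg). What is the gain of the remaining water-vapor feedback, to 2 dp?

0.49

Amplification A = ΔT/ΔT₀ = 3.95/1.71 = 2.31.
Total gain g = 1 − 1/A = 1 − 1/2.31 = 0.5671.
Known gains sum to 0.0345 + 0.0552 + 0.0982 − 0.109 = 0.0789.
g_wv = 0.5671 − 0.0789 = 0.49.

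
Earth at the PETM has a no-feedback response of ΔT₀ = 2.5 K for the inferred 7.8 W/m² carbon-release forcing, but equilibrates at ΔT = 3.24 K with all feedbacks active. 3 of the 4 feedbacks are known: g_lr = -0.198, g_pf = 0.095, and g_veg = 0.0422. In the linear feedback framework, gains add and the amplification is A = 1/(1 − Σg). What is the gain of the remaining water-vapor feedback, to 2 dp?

Amplification A = ΔT/ΔT₀ = 3.24/2.5 = 1.296.
Total gain g = 1 − 1/A = 1 − 1/1.296 = 0.2284.
Known gains sum to -0.198 + 0.095 + 0.0422 = -0.0608.
g_wv = 0.2284 + 0.0608 = 0.29.

0.29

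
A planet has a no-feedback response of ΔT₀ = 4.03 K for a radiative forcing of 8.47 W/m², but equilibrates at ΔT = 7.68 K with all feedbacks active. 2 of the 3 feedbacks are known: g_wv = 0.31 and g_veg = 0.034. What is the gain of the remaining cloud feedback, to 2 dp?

Amplification A = ΔT/ΔT₀ = 7.68/4.03 = 1.906.
Total gain g = 1 − 1/A = 1 − 1/1.906 = 0.4753.
Known gains sum to 0.31 + 0.034 = 0.344.
g_cld = 0.4753 − 0.344 = 0.13.

0.13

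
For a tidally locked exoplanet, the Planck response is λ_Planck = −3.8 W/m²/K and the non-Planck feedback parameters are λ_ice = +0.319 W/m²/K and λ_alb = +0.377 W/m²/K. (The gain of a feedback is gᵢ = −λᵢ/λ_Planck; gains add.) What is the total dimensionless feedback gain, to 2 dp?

Convert to gains: g_ice = 0.319/3.8 = 0.08395; g_alb = 0.377/3.8 = 0.09921.
Total gain g = 0.18316.

0.18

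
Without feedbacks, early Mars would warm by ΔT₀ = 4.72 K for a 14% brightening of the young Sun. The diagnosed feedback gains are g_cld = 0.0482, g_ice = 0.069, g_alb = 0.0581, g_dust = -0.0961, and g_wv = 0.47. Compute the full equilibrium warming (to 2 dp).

Total gain g = 0.0482 + 0.069 + 0.0581 − 0.0961 + 0.47 = 0.5492.
Amplification A = 1/(1 − 0.5492) = 2.218.
ΔT = 4.72 × 2.218 = 10.47 K.

10.47 K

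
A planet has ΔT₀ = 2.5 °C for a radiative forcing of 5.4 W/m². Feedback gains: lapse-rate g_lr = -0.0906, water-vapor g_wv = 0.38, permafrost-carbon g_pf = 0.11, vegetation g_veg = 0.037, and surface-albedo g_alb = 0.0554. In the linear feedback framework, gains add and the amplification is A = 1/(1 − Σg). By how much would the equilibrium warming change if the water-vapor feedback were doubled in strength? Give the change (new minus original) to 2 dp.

Original: g = 0.4918, ΔT = 2.5/(1−0.4918) = 4.9193 °C.
With doubled water-vapor: g' = 0.8718, ΔT' = 2.5/(1−0.8718) = 19.5008 °C.
Change = 19.5008 − 4.9193 = 14.58 °C.

14.58 °C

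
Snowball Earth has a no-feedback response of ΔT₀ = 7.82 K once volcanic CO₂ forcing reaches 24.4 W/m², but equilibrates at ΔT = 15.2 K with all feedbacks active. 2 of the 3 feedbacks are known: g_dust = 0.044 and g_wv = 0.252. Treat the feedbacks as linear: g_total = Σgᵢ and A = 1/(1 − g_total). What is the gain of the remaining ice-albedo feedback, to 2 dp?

Amplification A = ΔT/ΔT₀ = 15.2/7.82 = 1.944.
Total gain g = 1 − 1/A = 1 − 1/1.944 = 0.4856.
Known gains sum to 0.044 + 0.252 = 0.296.
g_ice = 0.4856 − 0.296 = 0.19.

0.19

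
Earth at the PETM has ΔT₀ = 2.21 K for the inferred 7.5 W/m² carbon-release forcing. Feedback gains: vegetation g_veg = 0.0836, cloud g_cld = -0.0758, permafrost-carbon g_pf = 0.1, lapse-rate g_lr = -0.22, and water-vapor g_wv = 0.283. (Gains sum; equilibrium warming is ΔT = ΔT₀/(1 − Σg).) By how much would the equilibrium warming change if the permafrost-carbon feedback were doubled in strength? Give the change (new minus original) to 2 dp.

0.37 K

Original: g = 0.1708, ΔT = 2.21/(1−0.1708) = 2.6652 K.
With doubled permafrost-carbon: g' = 0.2708, ΔT' = 2.21/(1−0.2708) = 3.0307 K.
Change = 3.0307 − 2.6652 = 0.37 K.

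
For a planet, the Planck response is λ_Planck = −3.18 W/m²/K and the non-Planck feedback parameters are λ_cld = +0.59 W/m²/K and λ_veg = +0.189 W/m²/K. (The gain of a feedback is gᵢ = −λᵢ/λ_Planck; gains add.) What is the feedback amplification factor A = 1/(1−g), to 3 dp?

Convert to gains: g_cld = 0.59/3.18 = 0.1855; g_veg = 0.189/3.18 = 0.05943.
Total gain g = 0.24493.
A = 1/(1 − 0.24493) = 1.324.

1.324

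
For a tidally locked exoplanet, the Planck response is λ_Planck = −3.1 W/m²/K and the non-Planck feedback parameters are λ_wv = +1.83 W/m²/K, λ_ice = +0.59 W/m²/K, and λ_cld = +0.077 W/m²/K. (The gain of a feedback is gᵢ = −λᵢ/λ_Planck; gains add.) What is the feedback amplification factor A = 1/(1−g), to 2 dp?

Convert to gains: g_wv = 1.83/3.1 = 0.5903; g_ice = 0.59/3.1 = 0.1903; g_cld = 0.077/3.1 = 0.02484.
Total gain g = 0.80544.
A = 1/(1 − 0.80544) = 5.14.

5.14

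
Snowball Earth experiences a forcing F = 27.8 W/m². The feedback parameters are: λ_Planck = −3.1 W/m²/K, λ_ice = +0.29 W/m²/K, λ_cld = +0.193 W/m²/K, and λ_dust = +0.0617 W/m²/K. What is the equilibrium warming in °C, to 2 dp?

Net feedback parameter λ = (−3.1) + (+0.29) + (+0.193) + (+0.0617) = -2.5553 W/m²/K.
ΔT = −F/λ = −27.8/(-2.5553) = 10.88 °C.

10.88 °C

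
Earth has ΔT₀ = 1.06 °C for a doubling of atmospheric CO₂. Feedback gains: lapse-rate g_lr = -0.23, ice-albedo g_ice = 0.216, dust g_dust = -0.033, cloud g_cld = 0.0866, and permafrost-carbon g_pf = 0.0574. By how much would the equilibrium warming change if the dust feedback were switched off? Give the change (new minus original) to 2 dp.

0.04 °C

Original: g = 0.097, ΔT = 1.06/(1−0.097) = 1.1739 °C.
Without dust: g' = 0.13, ΔT' = 1.06/(1−0.13) = 1.2184 °C.
Change = 1.2184 − 1.1739 = 0.04 °C.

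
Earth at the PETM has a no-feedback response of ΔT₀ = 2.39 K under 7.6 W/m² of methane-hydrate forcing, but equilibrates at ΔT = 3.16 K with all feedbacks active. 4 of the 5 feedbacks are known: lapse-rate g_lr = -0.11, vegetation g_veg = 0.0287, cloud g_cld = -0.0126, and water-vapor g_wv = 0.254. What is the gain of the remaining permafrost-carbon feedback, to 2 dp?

Amplification A = ΔT/ΔT₀ = 3.16/2.39 = 1.322.
Total gain g = 1 − 1/A = 1 − 1/1.322 = 0.2436.
Known gains sum to -0.11 + 0.0287 − 0.0126 + 0.254 = 0.1601.
g_pf = 0.2436 − 0.1601 = 0.08.

0.08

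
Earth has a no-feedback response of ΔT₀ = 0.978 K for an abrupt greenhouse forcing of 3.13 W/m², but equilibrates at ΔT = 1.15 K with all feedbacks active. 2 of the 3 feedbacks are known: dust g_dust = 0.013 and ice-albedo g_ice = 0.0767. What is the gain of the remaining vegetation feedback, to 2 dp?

Amplification A = ΔT/ΔT₀ = 1.15/0.978 = 1.176.
Total gain g = 1 − 1/A = 1 − 1/1.176 = 0.1497.
Known gains sum to 0.013 + 0.0767 = 0.0897.
g_veg = 0.1497 − 0.0897 = 0.06.

0.06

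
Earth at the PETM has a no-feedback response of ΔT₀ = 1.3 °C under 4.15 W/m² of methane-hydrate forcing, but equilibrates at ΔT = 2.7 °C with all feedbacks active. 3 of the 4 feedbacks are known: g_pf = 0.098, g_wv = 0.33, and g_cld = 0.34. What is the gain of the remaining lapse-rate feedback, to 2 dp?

Amplification A = ΔT/ΔT₀ = 2.7/1.3 = 2.077.
Total gain g = 1 − 1/A = 1 − 1/2.077 = 0.5185.
Known gains sum to 0.098 + 0.33 + 0.34 = 0.768.
g_lr = 0.5185 − 0.768 = -0.25.

-0.25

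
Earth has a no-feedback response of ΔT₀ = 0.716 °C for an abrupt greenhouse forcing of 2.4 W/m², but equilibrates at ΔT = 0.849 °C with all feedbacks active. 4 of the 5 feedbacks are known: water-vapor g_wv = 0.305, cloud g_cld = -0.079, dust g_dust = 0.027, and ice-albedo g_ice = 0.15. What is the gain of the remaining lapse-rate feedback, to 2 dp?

Amplification A = ΔT/ΔT₀ = 0.849/0.716 = 1.186.
Total gain g = 1 − 1/A = 1 − 1/1.186 = 0.1568.
Known gains sum to 0.305 − 0.079 + 0.027 + 0.15 = 0.403.
g_lr = 0.1568 − 0.403 = -0.25.

-0.25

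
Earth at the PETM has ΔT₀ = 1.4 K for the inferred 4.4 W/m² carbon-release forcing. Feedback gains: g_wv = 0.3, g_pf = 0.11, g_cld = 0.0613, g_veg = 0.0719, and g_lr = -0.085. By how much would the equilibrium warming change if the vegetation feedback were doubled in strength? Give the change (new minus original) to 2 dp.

0.40 K

Original: g = 0.4582, ΔT = 1.4/(1−0.4582) = 2.5840 K.
With doubled vegetation: g' = 0.5301, ΔT' = 1.4/(1−0.5301) = 2.9794 K.
Change = 2.9794 − 2.5840 = 0.40 K.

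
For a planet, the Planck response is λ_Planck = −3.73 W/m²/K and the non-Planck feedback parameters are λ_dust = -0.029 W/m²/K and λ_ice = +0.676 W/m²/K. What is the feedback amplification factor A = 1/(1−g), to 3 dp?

Convert to gains: g_dust = -0.029/3.73 = -0.007775; g_ice = 0.676/3.73 = 0.1812.
Total gain g = 0.173425.
A = 1/(1 − 0.173425) = 1.210.

1.210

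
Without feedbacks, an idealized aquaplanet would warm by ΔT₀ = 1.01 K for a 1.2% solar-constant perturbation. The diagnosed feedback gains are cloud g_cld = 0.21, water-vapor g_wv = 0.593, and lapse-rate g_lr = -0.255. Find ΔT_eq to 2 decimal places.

Total gain g = 0.21 + 0.593 − 0.255 = 0.548.
Amplification A = 1/(1 − 0.548) = 2.212.
ΔT = 1.01 × 2.212 = 2.23 K.

2.23 K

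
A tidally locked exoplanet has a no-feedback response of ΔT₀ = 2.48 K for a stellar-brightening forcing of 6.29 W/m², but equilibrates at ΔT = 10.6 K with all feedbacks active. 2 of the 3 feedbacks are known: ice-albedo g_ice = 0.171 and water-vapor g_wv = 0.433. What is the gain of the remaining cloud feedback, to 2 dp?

0.16

Amplification A = ΔT/ΔT₀ = 10.6/2.48 = 4.274.
Total gain g = 1 − 1/A = 1 − 1/4.274 = 0.766.
Known gains sum to 0.171 + 0.433 = 0.604.
g_cld = 0.766 − 0.604 = 0.16.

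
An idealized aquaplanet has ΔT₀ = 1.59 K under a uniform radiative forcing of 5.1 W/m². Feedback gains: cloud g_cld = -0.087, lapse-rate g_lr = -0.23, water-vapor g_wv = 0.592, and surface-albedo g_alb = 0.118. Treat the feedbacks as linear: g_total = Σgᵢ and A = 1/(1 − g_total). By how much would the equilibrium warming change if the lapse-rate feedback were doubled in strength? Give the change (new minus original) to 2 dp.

Original: g = 0.393, ΔT = 1.59/(1−0.393) = 2.6194 K.
With doubled lapse-rate: g' = 0.163, ΔT' = 1.59/(1−0.163) = 1.8996 K.
Change = 1.8996 − 2.6194 = -0.72 K.

-0.72 K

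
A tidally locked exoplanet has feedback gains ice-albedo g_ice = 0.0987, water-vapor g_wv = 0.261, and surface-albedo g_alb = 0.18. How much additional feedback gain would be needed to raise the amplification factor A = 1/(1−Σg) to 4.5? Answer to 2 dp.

Current total gain = 0.5397.
Target gain for A = 4.5: g* = 1 − 1/4.5 = 0.7778.
Additional gain needed = 0.7778 − 0.5397 = 0.24.

0.24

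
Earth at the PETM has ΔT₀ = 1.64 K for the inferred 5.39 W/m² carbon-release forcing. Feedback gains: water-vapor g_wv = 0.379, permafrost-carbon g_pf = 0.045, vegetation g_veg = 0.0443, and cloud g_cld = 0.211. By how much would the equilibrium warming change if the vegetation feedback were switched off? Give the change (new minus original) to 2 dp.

-0.62 K

Original: g = 0.6793, ΔT = 1.64/(1−0.6793) = 5.1138 K.
Without vegetation: g' = 0.635, ΔT' = 1.64/(1−0.635) = 4.4932 K.
Change = 4.4932 − 5.1138 = -0.62 K.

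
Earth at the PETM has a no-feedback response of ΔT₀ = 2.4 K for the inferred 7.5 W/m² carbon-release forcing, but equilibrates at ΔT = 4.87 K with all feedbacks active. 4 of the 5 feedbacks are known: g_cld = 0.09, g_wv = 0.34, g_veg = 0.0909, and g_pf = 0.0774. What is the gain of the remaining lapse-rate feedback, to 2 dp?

Amplification A = ΔT/ΔT₀ = 4.87/2.4 = 2.029.
Total gain g = 1 − 1/A = 1 − 1/2.029 = 0.5071.
Known gains sum to 0.09 + 0.34 + 0.0909 + 0.0774 = 0.5983.
g_lr = 0.5071 − 0.5983 = -0.09.

-0.09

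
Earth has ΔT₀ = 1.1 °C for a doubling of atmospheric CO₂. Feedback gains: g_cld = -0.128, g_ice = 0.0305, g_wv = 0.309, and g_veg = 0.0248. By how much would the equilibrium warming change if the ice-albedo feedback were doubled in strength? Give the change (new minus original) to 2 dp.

Original: g = 0.2363, ΔT = 1.1/(1−0.2363) = 1.4404 °C.
With doubled ice-albedo: g' = 0.2668, ΔT' = 1.1/(1−0.2668) = 1.5003 °C.
Change = 1.5003 − 1.4404 = 0.06 °C.

0.06 °C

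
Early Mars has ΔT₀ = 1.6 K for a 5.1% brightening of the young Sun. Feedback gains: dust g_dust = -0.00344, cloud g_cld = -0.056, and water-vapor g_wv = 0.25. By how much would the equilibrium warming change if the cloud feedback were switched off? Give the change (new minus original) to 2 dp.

Original: g = 0.19056, ΔT = 1.6/(1−0.19056) = 1.9767 K.
Without cloud: g' = 0.24656, ΔT' = 1.6/(1−0.24656) = 2.1236 K.
Change = 2.1236 − 1.9767 = 0.15 K.

0.15 K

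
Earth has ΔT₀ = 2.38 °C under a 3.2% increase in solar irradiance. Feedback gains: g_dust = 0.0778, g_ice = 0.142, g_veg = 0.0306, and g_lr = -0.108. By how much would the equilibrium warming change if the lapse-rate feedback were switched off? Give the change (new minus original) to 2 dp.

Original: g = 0.1424, ΔT = 2.38/(1−0.1424) = 2.7752 °C.
Without lapse-rate: g' = 0.2504, ΔT' = 2.38/(1−0.2504) = 3.1750 °C.
Change = 3.1750 − 2.7752 = 0.40 °C.

0.40 °C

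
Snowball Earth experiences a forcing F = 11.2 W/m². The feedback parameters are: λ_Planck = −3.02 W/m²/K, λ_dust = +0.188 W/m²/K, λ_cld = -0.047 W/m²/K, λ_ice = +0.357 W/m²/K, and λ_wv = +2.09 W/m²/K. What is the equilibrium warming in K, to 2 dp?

Net feedback parameter λ = (−3.02) + (+0.188) + (-0.047) + (+0.357) + (+2.09) = -0.432 W/m²/K.
ΔT = −F/λ = −11.2/(-0.432) = 25.93 K.

25.93 K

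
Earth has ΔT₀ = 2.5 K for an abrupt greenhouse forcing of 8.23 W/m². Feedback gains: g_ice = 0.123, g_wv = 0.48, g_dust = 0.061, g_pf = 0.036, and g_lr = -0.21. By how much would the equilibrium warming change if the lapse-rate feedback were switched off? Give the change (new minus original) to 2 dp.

Original: g = 0.49, ΔT = 2.5/(1−0.49) = 4.9020 K.
Without lapse-rate: g' = 0.7, ΔT' = 2.5/(1−0.7) = 8.3333 K.
Change = 8.3333 − 4.9020 = 3.43 K.

3.43 K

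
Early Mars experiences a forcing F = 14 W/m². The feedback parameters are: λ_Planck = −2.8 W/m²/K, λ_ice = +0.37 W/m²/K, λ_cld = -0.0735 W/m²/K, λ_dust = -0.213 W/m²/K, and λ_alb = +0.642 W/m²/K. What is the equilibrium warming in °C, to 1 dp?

Net feedback parameter λ = (−2.8) + (+0.37) + (-0.0735) + (-0.213) + (+0.642) = -2.0745 W/m²/K.
ΔT = −F/λ = −14/(-2.0745) = 6.7 °C.

6.7 °C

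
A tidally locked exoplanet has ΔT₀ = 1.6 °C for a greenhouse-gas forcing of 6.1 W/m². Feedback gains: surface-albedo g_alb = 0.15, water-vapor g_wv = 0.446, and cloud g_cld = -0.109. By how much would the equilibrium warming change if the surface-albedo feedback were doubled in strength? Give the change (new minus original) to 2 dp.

1.29 °C

Original: g = 0.487, ΔT = 1.6/(1−0.487) = 3.1189 °C.
With doubled surface-albedo: g' = 0.637, ΔT' = 1.6/(1−0.637) = 4.4077 °C.
Change = 4.4077 − 3.1189 = 1.29 °C.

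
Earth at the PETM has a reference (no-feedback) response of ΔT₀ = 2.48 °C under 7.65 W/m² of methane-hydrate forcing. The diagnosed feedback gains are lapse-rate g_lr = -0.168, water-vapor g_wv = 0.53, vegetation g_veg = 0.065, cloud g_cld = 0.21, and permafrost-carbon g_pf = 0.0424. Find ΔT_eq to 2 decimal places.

7.74 °C

Total gain g = -0.168 + 0.53 + 0.065 + 0.21 + 0.0424 = 0.6794.
Amplification A = 1/(1 − 0.6794) = 3.119.
ΔT = 2.48 × 3.119 = 7.74 °C.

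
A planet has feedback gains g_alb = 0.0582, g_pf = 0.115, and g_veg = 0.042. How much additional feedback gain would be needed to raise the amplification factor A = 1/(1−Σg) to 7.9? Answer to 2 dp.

Current total gain = 0.2152.
Target gain for A = 7.9: g* = 1 − 1/7.9 = 0.8734.
Additional gain needed = 0.8734 − 0.2152 = 0.66.

0.66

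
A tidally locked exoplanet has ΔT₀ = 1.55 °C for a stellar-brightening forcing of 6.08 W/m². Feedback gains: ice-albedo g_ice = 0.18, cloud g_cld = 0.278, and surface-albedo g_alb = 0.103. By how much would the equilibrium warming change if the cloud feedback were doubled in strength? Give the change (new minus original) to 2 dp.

6.10 °C

Original: g = 0.561, ΔT = 1.55/(1−0.561) = 3.5308 °C.
With doubled cloud: g' = 0.839, ΔT' = 1.55/(1−0.839) = 9.6273 °C.
Change = 9.6273 − 3.5308 = 6.10 °C.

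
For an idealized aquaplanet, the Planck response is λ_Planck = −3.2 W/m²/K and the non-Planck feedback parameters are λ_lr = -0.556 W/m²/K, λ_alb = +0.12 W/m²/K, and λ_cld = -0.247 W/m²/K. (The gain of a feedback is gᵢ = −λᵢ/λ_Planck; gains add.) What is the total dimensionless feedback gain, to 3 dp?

Convert to gains: g_lr = -0.556/3.2 = -0.1738; g_alb = 0.12/3.2 = 0.0375; g_cld = -0.247/3.2 = -0.07719.
Total gain g = -0.21349.

-0.213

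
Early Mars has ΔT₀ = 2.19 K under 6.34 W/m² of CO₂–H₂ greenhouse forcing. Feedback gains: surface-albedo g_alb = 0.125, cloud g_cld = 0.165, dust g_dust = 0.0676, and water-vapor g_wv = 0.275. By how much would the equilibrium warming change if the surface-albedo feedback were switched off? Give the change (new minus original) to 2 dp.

Original: g = 0.6326, ΔT = 2.19/(1−0.6326) = 5.9608 K.
Without surface-albedo: g' = 0.5076, ΔT' = 2.19/(1−0.5076) = 4.4476 K.
Change = 4.4476 − 5.9608 = -1.51 K.

-1.51 K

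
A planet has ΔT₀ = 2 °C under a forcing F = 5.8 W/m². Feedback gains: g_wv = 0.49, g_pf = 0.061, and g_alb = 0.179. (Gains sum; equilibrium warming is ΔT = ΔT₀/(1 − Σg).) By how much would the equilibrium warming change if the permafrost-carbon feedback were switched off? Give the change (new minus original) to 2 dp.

Original: g = 0.73, ΔT = 2/(1−0.73) = 7.4074 °C.
Without permafrost-carbon: g' = 0.669, ΔT' = 2/(1−0.669) = 6.0423 °C.
Change = 6.0423 − 7.4074 = -1.37 °C.

-1.37 °C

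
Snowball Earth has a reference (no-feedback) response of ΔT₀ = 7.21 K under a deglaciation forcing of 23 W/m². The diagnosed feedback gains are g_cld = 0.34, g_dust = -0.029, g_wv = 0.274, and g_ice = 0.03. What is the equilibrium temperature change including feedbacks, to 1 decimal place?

Total gain g = 0.34 − 0.029 + 0.274 + 0.03 = 0.615.
Amplification A = 1/(1 − 0.615) = 2.597.
ΔT = 7.21 × 2.597 = 18.7 K.

18.7 K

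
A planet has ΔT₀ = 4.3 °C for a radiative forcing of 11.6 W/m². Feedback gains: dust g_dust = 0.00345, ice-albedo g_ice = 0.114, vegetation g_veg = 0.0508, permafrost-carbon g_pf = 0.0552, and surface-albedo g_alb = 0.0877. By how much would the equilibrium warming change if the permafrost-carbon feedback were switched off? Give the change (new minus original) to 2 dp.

-0.46 °C

Original: g = 0.31115, ΔT = 4.3/(1−0.31115) = 6.2423 °C.
Without permafrost-carbon: g' = 0.25595, ΔT' = 4.3/(1−0.25595) = 5.7792 °C.
Change = 5.7792 − 6.2423 = -0.46 °C.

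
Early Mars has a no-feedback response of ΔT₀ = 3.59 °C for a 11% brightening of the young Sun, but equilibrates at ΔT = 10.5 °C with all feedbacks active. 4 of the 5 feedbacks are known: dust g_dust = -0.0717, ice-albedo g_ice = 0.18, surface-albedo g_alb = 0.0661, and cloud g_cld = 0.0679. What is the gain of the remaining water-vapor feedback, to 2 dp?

Amplification A = ΔT/ΔT₀ = 10.5/3.59 = 2.925.
Total gain g = 1 − 1/A = 1 − 1/2.925 = 0.6581.
Known gains sum to -0.0717 + 0.18 + 0.0661 + 0.0679 = 0.2423.
g_wv = 0.6581 − 0.2423 = 0.42.

0.42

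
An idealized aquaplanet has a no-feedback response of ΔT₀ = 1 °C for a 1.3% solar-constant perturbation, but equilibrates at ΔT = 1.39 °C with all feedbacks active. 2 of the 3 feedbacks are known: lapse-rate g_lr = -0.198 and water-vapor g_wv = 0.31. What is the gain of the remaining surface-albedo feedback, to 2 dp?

0.17

Amplification A = ΔT/ΔT₀ = 1.39/1 = 1.39.
Total gain g = 1 − 1/A = 1 − 1/1.39 = 0.2806.
Known gains sum to -0.198 + 0.31 = 0.112.
g_alb = 0.2806 − 0.112 = 0.17.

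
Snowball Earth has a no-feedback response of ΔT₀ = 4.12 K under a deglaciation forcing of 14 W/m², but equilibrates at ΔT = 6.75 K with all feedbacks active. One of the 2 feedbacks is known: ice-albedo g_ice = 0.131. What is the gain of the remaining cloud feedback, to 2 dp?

Amplification A = ΔT/ΔT₀ = 6.75/4.12 = 1.638.
Total gain g = 1 − 1/A = 1 − 1/1.638 = 0.3895.
The known gain is 0.131.
g_cld = 0.3895 − 0.131 = 0.26.

0.26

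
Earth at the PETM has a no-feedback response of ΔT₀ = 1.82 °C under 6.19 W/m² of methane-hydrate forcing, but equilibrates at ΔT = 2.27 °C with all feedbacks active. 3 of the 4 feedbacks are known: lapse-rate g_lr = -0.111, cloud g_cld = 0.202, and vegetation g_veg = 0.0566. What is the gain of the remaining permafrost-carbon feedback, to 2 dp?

0.05

Amplification A = ΔT/ΔT₀ = 2.27/1.82 = 1.247.
Total gain g = 1 − 1/A = 1 − 1/1.247 = 0.1981.
Known gains sum to -0.111 + 0.202 + 0.0566 = 0.1476.
g_pf = 0.1981 − 0.1476 = 0.05.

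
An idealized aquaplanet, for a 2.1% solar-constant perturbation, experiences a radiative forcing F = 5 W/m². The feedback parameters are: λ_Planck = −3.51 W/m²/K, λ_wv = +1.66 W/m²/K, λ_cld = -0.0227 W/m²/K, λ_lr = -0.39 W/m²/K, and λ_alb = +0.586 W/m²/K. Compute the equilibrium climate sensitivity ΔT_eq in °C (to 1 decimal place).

Net feedback parameter λ = (−3.51) + (+1.66) + (-0.0227) + (-0.39) + (+0.586) = -1.6767 W/m²/K.
ΔT = −F/λ = −5/(-1.6767) = 3.0 °C.

3.0 °C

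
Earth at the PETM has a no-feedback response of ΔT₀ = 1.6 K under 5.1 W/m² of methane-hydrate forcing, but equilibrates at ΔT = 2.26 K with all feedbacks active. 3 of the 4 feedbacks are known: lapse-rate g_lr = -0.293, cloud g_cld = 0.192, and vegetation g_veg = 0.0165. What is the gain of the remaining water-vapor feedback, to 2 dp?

Amplification A = ΔT/ΔT₀ = 2.26/1.6 = 1.412.
Total gain g = 1 − 1/A = 1 − 1/1.412 = 0.2918.
Known gains sum to -0.293 + 0.192 + 0.0165 = -0.0845.
g_wv = 0.2918 + 0.0845 = 0.38.

0.38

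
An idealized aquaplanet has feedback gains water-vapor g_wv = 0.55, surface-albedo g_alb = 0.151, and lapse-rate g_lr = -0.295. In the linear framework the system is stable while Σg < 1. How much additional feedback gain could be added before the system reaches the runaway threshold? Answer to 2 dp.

Current total gain = 0.55 + 0.151 − 0.295 = 0.406.
Margin to runaway = 1 − 0.406 = 0.59.

0.59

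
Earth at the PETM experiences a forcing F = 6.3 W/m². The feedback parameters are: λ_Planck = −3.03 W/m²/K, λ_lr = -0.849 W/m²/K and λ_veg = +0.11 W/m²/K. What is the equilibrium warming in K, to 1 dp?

1.7 K

Net feedback parameter λ = (−3.03) + (-0.849) + (+0.11) = -3.769 W/m²/K.
ΔT = −F/λ = −6.3/(-3.769) = 1.7 K.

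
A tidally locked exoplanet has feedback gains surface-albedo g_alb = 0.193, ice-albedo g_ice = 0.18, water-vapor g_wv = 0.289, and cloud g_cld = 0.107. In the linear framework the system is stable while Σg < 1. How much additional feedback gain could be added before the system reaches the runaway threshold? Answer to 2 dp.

0.23

Current total gain = 0.193 + 0.18 + 0.289 + 0.107 = 0.769.
Margin to runaway = 1 − 0.769 = 0.23.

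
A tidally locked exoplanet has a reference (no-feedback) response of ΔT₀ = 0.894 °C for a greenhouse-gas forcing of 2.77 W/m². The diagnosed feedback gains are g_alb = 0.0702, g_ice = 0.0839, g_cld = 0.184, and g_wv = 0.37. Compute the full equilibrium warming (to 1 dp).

Total gain g = 0.0702 + 0.0839 + 0.184 + 0.37 = 0.7081.
Amplification A = 1/(1 − 0.7081) = 3.426.
ΔT = 0.894 × 3.426 = 3.1 °C.

3.1 °C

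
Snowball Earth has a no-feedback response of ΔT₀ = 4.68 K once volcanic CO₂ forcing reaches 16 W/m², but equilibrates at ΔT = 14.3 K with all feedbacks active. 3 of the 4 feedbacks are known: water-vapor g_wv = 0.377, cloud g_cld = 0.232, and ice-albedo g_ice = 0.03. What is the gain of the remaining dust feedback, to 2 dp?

0.03

Amplification A = ΔT/ΔT₀ = 14.3/4.68 = 3.056.
Total gain g = 1 − 1/A = 1 − 1/3.056 = 0.6728.
Known gains sum to 0.377 + 0.232 + 0.03 = 0.639.
g_dust = 0.6728 − 0.639 = 0.03.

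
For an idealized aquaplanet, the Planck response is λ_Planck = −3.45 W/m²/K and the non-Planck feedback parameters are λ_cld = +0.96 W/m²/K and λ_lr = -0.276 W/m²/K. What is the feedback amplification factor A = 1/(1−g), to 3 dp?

Convert to gains: g_cld = 0.96/3.45 = 0.2783; g_lr = -0.276/3.45 = -0.08.
Total gain g = 0.1983.
A = 1/(1 − 0.1983) = 1.247.

1.247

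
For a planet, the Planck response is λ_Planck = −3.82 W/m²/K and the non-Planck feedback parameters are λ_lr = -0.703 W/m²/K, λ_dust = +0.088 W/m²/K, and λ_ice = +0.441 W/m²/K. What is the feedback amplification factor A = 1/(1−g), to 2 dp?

0.96

Convert to gains: g_lr = -0.703/3.82 = -0.184; g_dust = 0.088/3.82 = 0.02304; g_ice = 0.441/3.82 = 0.1154.
Total gain g = -0.04556.
A = 1/(1 + 0.04556) = 0.96.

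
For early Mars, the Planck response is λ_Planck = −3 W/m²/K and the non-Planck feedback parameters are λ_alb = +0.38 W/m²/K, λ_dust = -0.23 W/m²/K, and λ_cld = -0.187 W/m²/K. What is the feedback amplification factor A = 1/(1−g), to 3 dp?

Convert to gains: g_alb = 0.38/3 = 0.1267; g_dust = -0.23/3 = -0.07667; g_cld = -0.187/3 = -0.06233.
Total gain g = -0.0123.
A = 1/(1 + 0.0123) = 0.988.

0.988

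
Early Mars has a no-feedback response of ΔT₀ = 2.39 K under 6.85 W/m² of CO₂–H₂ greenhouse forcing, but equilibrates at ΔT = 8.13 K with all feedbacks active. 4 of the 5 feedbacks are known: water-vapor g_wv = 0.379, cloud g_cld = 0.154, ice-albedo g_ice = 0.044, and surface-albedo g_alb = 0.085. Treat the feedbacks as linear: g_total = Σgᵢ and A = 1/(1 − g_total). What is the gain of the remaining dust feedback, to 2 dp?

0.04

Amplification A = ΔT/ΔT₀ = 8.13/2.39 = 3.402.
Total gain g = 1 − 1/A = 1 − 1/3.402 = 0.7061.
Known gains sum to 0.379 + 0.154 + 0.044 + 0.085 = 0.662.
g_dust = 0.7061 − 0.662 = 0.04.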